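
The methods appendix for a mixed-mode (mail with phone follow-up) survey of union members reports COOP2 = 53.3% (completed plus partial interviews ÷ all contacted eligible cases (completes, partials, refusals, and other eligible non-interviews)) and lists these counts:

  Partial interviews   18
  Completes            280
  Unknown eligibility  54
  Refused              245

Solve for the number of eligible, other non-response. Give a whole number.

Num = 280 + 18 = 298
COOP2 = 298 / D = 0.533
D = 298 / 0.533 = 559.1
Rest of base = 543
eligible, other non-response = 559.1 − 543 ≈ 16

16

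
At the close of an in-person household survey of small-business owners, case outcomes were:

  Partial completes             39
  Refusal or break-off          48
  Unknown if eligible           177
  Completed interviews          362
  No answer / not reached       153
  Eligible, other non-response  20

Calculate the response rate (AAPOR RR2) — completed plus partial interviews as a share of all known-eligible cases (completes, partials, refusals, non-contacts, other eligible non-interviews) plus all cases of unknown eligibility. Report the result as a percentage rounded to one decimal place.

Numerator → 362 + 39 = 401
Denom → 362 + 39 + 48 + 153 + 20 + 177 = 799
RR2 = 401 / 799 = 0.5019

50.2%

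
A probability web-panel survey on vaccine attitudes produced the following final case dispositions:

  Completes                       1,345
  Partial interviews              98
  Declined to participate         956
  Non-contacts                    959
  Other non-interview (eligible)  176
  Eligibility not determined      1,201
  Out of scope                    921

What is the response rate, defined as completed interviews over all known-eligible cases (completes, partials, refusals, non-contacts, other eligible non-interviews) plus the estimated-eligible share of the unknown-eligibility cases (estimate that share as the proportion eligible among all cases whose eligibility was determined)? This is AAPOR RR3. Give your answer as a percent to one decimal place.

Numerator → 1345
Known eligible → 1345 + 98 + 956 + 959 + 176 = 3534
e = 3534 / (3534 + 921) = 3534 / 4455 = 0.7933
Eligible share of unknowns → 0.7933 × 1201 = 952.75
Denom → 3534 + 952.75 = 4486.75
RR3 = 1345 / 4486.75 = 0.2998

30.0%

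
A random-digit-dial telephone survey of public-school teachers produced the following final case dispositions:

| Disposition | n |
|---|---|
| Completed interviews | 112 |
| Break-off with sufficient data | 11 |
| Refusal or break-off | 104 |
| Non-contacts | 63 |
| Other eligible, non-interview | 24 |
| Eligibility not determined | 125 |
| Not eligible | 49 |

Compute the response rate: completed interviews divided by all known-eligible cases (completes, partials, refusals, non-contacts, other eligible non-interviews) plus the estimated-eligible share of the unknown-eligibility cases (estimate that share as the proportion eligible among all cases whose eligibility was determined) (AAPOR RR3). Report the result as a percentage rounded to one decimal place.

26.5%

Top: 112
Determined eligible: 112 + 11 + 104 + 63 + 24 = 314
e = 314 / (314 + 49) = 314 / 363 = 0.8650
e × U: 0.8650 × 125 = 108.12
Base: 314 + 108.12 = 422.12
RR3 = 112 / 422.12 = 0.2653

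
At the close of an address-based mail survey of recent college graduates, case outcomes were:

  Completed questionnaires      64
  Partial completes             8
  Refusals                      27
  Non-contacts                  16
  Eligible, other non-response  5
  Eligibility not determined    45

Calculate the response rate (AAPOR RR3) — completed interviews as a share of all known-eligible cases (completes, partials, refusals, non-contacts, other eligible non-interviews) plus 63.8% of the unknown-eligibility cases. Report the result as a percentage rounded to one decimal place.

Num: 64
Determined eligible: 64 + 8 + 27 + 16 + 5 = 120
e × U: 0.6380 × 45 = 28.71
Base: 120 + 28.71 = 148.71
RR3 = 64 / 148.71 = 0.4304

43.0%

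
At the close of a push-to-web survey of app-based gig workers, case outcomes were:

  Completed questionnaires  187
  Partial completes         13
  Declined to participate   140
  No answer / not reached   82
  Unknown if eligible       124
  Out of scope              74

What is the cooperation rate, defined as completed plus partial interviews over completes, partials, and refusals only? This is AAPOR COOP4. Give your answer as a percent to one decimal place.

Numerator: 187 + 13 = 200
Denom: 187 + 13 + 140 = 340
COOP4 = 200 / 340 = 0.5882

58.8%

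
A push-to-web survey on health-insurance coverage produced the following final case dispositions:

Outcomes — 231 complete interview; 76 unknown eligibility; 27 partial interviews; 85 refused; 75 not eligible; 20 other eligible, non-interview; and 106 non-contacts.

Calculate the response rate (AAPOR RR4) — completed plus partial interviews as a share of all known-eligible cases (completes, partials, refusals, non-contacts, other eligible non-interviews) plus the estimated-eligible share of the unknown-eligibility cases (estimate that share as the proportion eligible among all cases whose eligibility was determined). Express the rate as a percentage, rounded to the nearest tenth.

48.3%

Top → 231 + 27 = 258
Known eligible → 231 + 27 + 85 + 106 + 20 = 469
e = 469 / (469 + 75) = 469 / 544 = 0.8621
Estimated eligible among unknowns → 0.8621 × 76 = 65.52
Base → 469 + 65.52 = 534.52
RR4 = 258 / 534.52 = 0.4827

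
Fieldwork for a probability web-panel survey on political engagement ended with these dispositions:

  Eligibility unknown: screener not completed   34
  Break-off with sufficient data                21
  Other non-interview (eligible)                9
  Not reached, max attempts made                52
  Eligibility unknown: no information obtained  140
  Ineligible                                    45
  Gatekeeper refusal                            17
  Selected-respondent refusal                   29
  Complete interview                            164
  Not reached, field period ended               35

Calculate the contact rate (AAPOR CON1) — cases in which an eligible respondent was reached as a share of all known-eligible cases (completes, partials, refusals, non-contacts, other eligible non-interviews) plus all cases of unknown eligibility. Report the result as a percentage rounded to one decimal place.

47.9%

Refusals = 17 + 29 = 46
No answer / not reached = 35 + 52 = 87
Unknown if eligible = 34 + 140 = 174
Numerator = 164 + 21 + 46 + 9 = 240
Denom = 164 + 21 + 46 + 87 + 9 + 174 = 501
CON1 = 240 / 501 = 0.4790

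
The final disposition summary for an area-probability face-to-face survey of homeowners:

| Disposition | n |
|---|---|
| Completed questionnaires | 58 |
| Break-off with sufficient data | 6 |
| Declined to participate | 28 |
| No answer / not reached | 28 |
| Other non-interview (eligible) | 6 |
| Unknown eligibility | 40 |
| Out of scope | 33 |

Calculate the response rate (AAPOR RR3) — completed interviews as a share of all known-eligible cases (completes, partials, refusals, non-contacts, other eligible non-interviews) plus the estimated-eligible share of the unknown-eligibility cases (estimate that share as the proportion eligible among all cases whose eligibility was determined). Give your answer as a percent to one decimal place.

Numerator: 58
Determined eligible: 58 + 6 + 28 + 28 + 6 = 126
e = 126 / (126 + 33) = 126 / 159 = 0.7925
Estimated eligible among unknowns: 0.7925 × 40 = 31.70
Denominator: 126 + 31.70 = 157.70
RR3 = 58 / 157.70 = 0.3678

36.8%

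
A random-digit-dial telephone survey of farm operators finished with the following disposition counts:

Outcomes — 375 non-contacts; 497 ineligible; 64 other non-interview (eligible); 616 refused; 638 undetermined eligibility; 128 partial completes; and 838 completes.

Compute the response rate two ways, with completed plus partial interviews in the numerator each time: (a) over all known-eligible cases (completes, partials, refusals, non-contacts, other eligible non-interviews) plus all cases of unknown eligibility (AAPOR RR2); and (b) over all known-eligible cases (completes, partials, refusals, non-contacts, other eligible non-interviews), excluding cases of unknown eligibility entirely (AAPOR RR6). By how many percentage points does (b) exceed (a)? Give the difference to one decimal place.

Top → 838 + 128 = 966
Denom → 838 + 128 + 616 + 375 + 64 + 638 = 2659
RR2 = 966 / 2659 = 0.3633
Denom → 838 + 128 + 616 + 375 + 64 = 2021
RR6 = 966 / 2021 = 0.4780
Difference = 47.80 − 36.33 = 11.47 percentage points

11.5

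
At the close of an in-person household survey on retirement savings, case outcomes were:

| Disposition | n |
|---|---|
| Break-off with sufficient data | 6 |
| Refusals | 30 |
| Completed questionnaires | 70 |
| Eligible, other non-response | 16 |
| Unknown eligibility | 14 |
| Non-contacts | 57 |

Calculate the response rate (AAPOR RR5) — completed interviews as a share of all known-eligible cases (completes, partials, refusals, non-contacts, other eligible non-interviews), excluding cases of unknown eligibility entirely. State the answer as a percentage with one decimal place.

39.1%

Num = 70
Denom = 70 + 6 + 30 + 57 + 16 = 179
RR5 = 70 / 179 = 0.3911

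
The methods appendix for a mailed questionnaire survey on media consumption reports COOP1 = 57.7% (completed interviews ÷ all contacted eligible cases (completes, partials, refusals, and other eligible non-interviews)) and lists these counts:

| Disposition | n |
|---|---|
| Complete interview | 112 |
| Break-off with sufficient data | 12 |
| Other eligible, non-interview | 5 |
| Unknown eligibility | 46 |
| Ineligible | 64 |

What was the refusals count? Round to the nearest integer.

COOP1 = 112 / D = 0.577
D = 112 / 0.577 = 194.1
Rest of base = 129
refusals = 194.1 − 129 ≈ 65

65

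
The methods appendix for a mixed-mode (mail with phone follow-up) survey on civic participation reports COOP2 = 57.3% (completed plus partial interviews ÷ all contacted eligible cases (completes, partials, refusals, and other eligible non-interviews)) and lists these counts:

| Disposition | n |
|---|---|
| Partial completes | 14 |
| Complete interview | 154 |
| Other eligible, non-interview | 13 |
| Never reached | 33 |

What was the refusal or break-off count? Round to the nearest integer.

Numerator: 154 + 14 = 168
COOP2 = 168 / D = 0.573
D = 168 / 0.573 = 293.2
Other denominator terms total 181
refusal or break-off = 293.2 − 181 ≈ 112

112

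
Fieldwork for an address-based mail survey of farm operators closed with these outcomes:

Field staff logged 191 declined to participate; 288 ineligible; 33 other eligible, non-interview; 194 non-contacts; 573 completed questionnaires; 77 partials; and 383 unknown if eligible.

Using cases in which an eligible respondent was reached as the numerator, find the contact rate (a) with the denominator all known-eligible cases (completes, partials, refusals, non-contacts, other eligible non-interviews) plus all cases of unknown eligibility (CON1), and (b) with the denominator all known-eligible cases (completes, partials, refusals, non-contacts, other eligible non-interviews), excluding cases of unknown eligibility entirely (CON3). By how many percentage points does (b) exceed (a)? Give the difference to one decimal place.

21.6

Top → 573 + 77 + 191 + 33 = 874
Denominator → 573 + 77 + 191 + 194 + 33 + 383 = 1451
CON1 = 874 / 1451 = 0.6023
Denominator → 573 + 77 + 191 + 194 + 33 = 1068
CON3 = 874 / 1068 = 0.8184
Difference = 81.84 − 60.23 = 21.61 percentage points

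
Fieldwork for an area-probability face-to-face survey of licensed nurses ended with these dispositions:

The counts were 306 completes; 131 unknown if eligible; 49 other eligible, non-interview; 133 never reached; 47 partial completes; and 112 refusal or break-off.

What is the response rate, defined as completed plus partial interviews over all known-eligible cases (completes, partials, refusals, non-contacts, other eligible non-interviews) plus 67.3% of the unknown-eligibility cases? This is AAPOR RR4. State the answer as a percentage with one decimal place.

Numerator → 306 + 47 = 353
Known eligible → 306 + 47 + 112 + 133 + 49 = 647
Estimated eligible among unknowns → 0.6730 × 131 = 88.16
Denom → 647 + 88.16 = 735.16
RR4 = 353 / 735.16 = 0.4802

48.0%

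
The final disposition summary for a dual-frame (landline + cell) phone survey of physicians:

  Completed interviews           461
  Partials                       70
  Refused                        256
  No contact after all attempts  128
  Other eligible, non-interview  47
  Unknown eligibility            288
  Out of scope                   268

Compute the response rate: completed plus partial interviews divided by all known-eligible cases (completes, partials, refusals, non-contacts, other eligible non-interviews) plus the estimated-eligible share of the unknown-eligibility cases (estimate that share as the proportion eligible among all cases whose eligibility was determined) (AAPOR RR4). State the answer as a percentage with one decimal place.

44.7%

Numerator = 461 + 70 = 531
Known eligible = 461 + 70 + 256 + 128 + 47 = 962
e = 962 / (962 + 268) = 962 / 1230 = 0.7821
Eligible share of unknowns = 0.7821 × 288 = 225.24
Denom = 962 + 225.24 = 1187.24
RR4 = 531 / 1187.24 = 0.4473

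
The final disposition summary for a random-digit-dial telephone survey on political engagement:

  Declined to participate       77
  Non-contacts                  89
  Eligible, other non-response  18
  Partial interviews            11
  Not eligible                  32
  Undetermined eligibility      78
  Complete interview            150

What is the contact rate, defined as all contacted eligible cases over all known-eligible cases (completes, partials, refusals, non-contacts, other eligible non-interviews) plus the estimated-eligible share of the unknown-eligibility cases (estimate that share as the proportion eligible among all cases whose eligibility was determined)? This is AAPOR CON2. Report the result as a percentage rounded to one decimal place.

61.5%

Numerator → 150 + 11 + 77 + 18 = 256
Known eligible → 150 + 11 + 77 + 89 + 18 = 345
e = 345 / (345 + 32) = 345 / 377 = 0.9151
Eligible share of unknowns → 0.9151 × 78 = 71.38
Denominator → 345 + 71.38 = 416.38
CON2 = 256 / 416.38 = 0.6148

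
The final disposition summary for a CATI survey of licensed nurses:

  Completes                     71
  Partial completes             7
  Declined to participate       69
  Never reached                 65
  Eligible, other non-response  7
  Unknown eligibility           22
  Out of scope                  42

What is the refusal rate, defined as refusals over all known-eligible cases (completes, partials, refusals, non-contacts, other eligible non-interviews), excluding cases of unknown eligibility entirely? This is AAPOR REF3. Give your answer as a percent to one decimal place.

31.5%

Top → 69
Denom → 71 + 7 + 69 + 65 + 7 = 219
REF3 = 69 / 219 = 0.3151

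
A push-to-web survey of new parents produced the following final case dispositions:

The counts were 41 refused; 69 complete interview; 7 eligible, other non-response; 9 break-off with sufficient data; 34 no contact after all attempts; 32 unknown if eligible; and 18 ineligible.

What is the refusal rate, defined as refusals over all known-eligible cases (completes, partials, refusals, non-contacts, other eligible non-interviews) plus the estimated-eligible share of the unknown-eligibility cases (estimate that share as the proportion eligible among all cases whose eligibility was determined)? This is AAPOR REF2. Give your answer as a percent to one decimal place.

21.7%

Top: 41
Known eligible: 69 + 9 + 41 + 34 + 7 = 160
e = 160 / (160 + 18) = 160 / 178 = 0.8989
Eligible share of unknowns: 0.8989 × 32 = 28.76
Denominator: 160 + 28.76 = 188.76
REF2 = 41 / 188.76 = 0.2172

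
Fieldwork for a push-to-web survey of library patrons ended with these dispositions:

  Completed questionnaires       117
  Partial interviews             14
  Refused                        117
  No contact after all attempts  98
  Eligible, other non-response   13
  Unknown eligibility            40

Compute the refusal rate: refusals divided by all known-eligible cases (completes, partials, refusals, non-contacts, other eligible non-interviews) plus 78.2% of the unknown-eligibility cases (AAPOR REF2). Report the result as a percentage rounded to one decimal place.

Numerator → 117
Determined eligible → 117 + 14 + 117 + 98 + 13 = 359
e × U → 0.7820 × 40 = 31.28
Base → 359 + 31.28 = 390.28
REF2 = 117 / 390.28 = 0.2998

30.0%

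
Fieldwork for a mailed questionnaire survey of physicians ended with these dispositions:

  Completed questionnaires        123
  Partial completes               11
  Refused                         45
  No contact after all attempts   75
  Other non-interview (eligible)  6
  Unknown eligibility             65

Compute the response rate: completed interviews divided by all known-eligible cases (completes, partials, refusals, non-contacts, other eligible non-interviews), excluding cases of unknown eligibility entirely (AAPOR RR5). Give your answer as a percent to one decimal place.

Top: 123
Base: 123 + 11 + 45 + 75 + 6 = 260
RR5 = 123 / 260 = 0.4731

47.3%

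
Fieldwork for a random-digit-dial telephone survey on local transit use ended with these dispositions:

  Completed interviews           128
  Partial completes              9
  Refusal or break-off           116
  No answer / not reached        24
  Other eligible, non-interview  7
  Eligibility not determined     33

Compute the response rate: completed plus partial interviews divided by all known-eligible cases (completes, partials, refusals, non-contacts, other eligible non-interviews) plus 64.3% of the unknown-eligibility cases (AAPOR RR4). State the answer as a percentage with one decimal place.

Num: 128 + 9 = 137
Eligible (known): 128 + 9 + 116 + 24 + 7 = 284
Estimated eligible among unknowns: 0.6430 × 33 = 21.22
Denom: 284 + 21.22 = 305.22
RR4 = 137 / 305.22 = 0.4489

44.9%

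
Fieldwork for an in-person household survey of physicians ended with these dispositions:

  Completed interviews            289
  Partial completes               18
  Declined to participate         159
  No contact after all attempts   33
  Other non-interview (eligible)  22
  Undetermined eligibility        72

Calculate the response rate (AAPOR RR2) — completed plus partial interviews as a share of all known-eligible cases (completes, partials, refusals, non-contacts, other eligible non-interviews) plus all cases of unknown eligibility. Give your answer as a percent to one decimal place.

Top: 289 + 18 = 307
Denominator: 289 + 18 + 159 + 33 + 22 + 72 = 593
RR2 = 307 / 593 = 0.5177

51.8%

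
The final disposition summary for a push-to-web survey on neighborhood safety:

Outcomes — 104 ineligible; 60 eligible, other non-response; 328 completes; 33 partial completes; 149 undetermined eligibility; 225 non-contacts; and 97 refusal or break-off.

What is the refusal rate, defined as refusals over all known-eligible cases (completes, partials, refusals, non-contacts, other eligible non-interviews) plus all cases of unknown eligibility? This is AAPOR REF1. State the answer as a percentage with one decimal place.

Top → 97
Denominator → 328 + 33 + 97 + 225 + 60 + 149 = 892
REF1 = 97 / 892 = 0.1087

10.9%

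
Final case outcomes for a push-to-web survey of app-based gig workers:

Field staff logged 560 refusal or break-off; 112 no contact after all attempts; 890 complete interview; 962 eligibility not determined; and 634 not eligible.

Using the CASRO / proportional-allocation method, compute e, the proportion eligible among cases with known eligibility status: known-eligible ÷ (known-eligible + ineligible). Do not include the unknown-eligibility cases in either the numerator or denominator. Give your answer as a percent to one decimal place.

71.1%

Eligible (known) → 890 + 560 + 112 = 1562
e = 1562 / (1562 + 634) = 1562 / 2196 = 0.7113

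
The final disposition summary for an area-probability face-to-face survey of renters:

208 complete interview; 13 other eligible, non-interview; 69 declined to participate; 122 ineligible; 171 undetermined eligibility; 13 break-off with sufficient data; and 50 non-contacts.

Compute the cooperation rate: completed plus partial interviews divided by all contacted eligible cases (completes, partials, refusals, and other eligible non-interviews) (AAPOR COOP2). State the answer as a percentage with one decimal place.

Numerator → 208 + 13 = 221
Denominator → 208 + 13 + 69 + 13 = 303
COOP2 = 221 / 303 = 0.7294

72.9%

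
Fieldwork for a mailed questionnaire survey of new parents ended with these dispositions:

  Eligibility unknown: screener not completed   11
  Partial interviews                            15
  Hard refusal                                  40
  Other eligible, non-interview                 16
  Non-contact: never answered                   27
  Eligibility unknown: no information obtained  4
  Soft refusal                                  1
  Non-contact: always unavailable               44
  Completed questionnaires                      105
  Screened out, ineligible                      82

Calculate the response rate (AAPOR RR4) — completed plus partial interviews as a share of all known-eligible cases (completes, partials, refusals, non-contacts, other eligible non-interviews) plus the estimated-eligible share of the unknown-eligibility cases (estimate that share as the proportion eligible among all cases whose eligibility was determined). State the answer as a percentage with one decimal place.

46.3%

Refusals = 40 + 1 = 41
No answer / not reached = 27 + 44 = 71
Unknown if eligible = 11 + 4 = 15
Num → 105 + 15 = 120
Determined eligible → 105 + 15 + 41 + 71 + 16 = 248
e = 248 / (248 + 82) = 248 / 330 = 0.7515
Estimated eligible among unknowns → 0.7515 × 15 = 11.27
Denom → 248 + 11.27 = 259.27
RR4 = 120 / 259.27 = 0.4628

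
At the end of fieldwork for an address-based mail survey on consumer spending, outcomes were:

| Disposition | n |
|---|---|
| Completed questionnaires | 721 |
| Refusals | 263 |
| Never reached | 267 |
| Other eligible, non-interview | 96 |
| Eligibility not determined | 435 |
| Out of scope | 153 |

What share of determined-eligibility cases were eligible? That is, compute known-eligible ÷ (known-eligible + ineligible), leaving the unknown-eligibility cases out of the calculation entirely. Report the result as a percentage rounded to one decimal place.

Known eligible: 721 + 263 + 267 + 96 = 1347
e = 1347 / (1347 + 153) = 1347 / 1500 = 0.8980

89.8%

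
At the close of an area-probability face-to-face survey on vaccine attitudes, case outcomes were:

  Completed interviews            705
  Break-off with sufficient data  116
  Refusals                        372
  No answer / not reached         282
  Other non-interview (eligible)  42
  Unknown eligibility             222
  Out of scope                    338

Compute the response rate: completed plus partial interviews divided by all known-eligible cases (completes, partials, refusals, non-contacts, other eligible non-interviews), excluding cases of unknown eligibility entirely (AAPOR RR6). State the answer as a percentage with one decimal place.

54.1%

Numerator: 705 + 116 = 821
Base: 705 + 116 + 372 + 282 + 42 = 1517
RR6 = 821 / 1517 = 0.5412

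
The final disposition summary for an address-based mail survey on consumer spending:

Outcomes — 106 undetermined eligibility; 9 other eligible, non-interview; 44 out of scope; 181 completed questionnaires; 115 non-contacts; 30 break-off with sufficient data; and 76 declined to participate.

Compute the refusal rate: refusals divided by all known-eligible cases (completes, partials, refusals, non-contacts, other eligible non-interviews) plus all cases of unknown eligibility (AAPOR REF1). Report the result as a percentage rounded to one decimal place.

14.7%

Num: 76
Base: 181 + 30 + 76 + 115 + 9 + 106 = 517
REF1 = 76 / 517 = 0.1470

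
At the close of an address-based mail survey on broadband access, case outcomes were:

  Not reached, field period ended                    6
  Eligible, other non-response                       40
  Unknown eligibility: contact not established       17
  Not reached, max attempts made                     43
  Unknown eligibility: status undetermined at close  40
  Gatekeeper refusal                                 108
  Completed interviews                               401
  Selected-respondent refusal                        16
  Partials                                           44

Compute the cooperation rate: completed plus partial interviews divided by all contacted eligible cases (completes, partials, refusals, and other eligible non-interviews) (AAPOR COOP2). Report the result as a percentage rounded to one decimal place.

Refusal or break-off = 108 + 16 = 124
Never reached = 6 + 43 = 49
Eligibility not determined = 17 + 40 = 57
Numerator = 401 + 44 = 445
Denominator = 401 + 44 + 124 + 40 = 609
COOP2 = 445 / 609 = 0.7307

73.1%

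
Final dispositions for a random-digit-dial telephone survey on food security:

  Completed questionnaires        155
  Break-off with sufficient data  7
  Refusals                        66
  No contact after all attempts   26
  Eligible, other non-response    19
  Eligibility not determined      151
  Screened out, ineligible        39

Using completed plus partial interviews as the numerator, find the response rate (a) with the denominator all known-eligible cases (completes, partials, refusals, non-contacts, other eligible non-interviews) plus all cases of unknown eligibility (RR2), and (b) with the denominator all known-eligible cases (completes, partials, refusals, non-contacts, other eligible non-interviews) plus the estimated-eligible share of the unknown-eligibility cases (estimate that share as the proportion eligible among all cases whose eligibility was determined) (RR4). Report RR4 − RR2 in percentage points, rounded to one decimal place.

Top = 155 + 7 = 162
Denom = 155 + 7 + 66 + 26 + 19 + 151 = 424
RR2 = 162 / 424 = 0.3821
Known eligible = 155 + 7 + 66 + 26 + 19 = 273
e = 273 / (273 + 39) = 273 / 312 = 0.8750
e × U = 0.8750 × 151 = 132.12
Denom = 273 + 132.12 = 405.12
RR4 = 162 / 405.12 = 0.3999
Difference = 39.99 − 38.21 = 1.78 percentage points

1.8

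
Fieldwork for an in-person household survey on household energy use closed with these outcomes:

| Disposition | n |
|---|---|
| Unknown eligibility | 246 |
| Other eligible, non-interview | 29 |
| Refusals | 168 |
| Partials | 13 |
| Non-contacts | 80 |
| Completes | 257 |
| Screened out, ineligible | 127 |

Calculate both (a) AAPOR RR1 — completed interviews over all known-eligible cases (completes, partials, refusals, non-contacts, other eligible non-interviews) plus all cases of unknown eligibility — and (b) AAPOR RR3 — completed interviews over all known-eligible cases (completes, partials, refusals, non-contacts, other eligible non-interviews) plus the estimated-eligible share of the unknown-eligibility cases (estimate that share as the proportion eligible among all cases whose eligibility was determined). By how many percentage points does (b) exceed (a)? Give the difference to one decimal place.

Top: 257
Denom: 257 + 13 + 168 + 80 + 29 + 246 = 793
RR1 = 257 / 793 = 0.3241
Known eligible: 257 + 13 + 168 + 80 + 29 = 547
e = 547 / (547 + 127) = 547 / 674 = 0.8116
Estimated eligible among unknowns: 0.8116 × 246 = 199.65
Denom: 547 + 199.65 = 746.65
RR3 = 257 / 746.65 = 0.3442
Difference = 34.42 − 32.41 = 2.01 percentage points

2.0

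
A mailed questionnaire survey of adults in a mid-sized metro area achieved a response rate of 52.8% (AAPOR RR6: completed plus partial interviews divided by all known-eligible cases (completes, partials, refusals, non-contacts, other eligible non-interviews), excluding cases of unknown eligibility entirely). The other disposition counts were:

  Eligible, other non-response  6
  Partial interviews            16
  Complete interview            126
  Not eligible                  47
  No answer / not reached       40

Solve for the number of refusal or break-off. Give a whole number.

81

Numerator → 126 + 16 = 142
RR6 = 142 / D = 0.528
D = 142 / 0.528 = 268.9
Rest of base = 188
refusal or break-off = 268.9 − 188 ≈ 81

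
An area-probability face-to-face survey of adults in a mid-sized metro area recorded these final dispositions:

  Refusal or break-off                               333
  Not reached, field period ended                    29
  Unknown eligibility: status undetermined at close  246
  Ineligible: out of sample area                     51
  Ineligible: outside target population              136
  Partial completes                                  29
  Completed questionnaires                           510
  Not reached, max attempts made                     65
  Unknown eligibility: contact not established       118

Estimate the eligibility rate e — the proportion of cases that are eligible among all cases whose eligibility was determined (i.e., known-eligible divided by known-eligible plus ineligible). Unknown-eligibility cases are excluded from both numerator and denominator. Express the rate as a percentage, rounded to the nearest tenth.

Non-contacts = 29 + 65 = 94
Undetermined eligibility = 118 + 246 = 364
Out of scope = 136 + 51 = 187
Determined eligible = 510 + 29 + 333 + 94 = 966
e = 966 / (966 + 187) = 966 / 1153 = 0.8378

83.8%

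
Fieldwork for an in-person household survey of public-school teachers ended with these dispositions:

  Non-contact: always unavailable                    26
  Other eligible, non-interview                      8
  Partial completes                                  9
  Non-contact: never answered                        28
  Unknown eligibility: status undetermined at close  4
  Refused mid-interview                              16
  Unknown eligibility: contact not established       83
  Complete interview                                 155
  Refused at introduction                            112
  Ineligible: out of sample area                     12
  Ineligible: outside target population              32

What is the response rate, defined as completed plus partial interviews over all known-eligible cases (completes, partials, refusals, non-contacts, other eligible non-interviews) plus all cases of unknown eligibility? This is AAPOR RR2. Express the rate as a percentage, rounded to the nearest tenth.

37.2%

Refused = 112 + 16 = 128
No contact after all attempts = 28 + 26 = 54
Undetermined eligibility = 83 + 4 = 87
Screened out, ineligible = 32 + 12 = 44
Numerator → 155 + 9 = 164
Denom → 155 + 9 + 128 + 54 + 8 + 87 = 441
RR2 = 164 / 441 = 0.3719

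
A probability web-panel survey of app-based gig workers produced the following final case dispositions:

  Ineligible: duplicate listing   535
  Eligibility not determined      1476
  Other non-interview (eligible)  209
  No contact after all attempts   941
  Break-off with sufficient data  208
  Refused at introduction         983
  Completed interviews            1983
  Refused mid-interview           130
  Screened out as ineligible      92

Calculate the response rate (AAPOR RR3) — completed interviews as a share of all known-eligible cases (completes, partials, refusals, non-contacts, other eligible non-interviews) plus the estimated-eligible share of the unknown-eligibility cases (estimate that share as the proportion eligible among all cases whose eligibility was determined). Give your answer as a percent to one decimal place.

34.5%

Refusals = 983 + 130 = 1113
Not eligible = 92 + 535 = 627
Numerator → 1983
Determined eligible → 1983 + 208 + 1113 + 941 + 209 = 4454
e = 4454 / (4454 + 627) = 4454 / 5081 = 0.8766
Estimated eligible among unknowns → 0.8766 × 1476 = 1293.86
Denom → 4454 + 1293.86 = 5747.86
RR3 = 1983 / 5747.86 = 0.3450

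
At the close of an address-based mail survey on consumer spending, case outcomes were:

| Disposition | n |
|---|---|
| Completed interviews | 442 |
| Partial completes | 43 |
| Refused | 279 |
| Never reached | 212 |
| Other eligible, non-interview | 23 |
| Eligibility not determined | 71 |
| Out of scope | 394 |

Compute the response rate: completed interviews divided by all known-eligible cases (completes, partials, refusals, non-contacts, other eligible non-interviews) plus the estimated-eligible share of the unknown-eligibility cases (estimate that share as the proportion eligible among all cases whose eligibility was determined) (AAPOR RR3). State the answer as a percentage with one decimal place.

42.1%

Numerator = 442
Determined eligible = 442 + 43 + 279 + 212 + 23 = 999
e = 999 / (999 + 394) = 999 / 1393 = 0.7172
Eligible share of unknowns = 0.7172 × 71 = 50.92
Denominator = 999 + 50.92 = 1049.92
RR3 = 442 / 1049.92 = 0.4210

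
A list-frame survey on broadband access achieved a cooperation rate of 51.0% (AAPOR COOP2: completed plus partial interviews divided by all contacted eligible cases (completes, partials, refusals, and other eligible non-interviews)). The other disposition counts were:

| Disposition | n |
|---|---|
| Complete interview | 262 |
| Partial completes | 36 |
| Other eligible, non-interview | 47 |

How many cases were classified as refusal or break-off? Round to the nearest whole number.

Num = 262 + 36 = 298
COOP2 = 298 / D = 0.510
D = 298 / 0.510 = 584.3
Remaining denominator categories sum to 345
refusal or break-off = 584.3 − 345 ≈ 239

239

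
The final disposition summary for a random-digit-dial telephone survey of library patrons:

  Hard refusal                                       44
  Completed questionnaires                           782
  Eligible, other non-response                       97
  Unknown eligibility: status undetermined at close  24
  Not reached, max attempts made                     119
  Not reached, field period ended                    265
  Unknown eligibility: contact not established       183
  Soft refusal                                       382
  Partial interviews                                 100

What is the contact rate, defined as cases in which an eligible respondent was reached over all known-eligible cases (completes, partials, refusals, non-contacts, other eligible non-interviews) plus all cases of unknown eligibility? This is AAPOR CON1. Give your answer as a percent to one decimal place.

70.4%

Refusal or break-off = 44 + 382 = 426
Never reached = 265 + 119 = 384
Unknown if eligible = 183 + 24 = 207
Top: 782 + 100 + 426 + 97 = 1405
Denom: 782 + 100 + 426 + 384 + 97 + 207 = 1996
CON1 = 1405 / 1996 = 0.7039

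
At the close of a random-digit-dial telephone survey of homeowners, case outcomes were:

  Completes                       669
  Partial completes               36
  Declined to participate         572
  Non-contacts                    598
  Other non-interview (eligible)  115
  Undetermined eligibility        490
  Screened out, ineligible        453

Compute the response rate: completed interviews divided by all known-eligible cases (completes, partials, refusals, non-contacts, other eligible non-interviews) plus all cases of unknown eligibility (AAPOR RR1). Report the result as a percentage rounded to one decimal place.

Top: 669
Denom: 669 + 36 + 572 + 598 + 115 + 490 = 2480
RR1 = 669 / 2480 = 0.2698

27.0%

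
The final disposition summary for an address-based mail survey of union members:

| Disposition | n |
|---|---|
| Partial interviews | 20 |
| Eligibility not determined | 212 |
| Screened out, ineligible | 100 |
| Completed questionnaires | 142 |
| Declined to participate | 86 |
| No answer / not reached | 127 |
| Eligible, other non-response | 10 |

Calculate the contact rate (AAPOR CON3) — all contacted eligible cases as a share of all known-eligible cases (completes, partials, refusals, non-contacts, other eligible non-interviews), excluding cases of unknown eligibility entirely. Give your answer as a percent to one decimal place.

67.0%

Top = 142 + 20 + 86 + 10 = 258
Denom = 142 + 20 + 86 + 127 + 10 = 385
CON3 = 258 / 385 = 0.6701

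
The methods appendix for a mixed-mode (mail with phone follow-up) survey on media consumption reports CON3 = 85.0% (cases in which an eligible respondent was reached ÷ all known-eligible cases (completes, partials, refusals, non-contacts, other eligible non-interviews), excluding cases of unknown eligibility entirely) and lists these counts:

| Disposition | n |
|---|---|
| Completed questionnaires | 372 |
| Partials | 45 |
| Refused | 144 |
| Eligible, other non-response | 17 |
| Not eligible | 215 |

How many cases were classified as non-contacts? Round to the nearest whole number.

Numerator: 372 + 45 + 144 + 17 = 578
CON3 = 578 / D = 0.850
D = 578 / 0.850 = 680.0
Rest of base = 578
non-contacts = 680.0 − 578 ≈ 102

102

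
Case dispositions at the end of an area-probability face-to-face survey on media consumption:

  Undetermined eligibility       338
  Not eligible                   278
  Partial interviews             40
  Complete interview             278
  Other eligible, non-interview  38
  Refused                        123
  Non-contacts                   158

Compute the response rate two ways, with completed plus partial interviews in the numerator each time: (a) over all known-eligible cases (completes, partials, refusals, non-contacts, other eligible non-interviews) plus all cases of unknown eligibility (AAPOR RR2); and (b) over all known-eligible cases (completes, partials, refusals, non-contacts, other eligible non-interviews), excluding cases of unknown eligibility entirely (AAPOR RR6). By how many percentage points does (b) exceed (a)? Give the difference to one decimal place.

17.3

Num: 278 + 40 = 318
Denom: 278 + 40 + 123 + 158 + 38 + 338 = 975
RR2 = 318 / 975 = 0.3262
Denom: 278 + 40 + 123 + 158 + 38 = 637
RR6 = 318 / 637 = 0.4992
Difference = 49.92 − 32.62 = 17.30 percentage points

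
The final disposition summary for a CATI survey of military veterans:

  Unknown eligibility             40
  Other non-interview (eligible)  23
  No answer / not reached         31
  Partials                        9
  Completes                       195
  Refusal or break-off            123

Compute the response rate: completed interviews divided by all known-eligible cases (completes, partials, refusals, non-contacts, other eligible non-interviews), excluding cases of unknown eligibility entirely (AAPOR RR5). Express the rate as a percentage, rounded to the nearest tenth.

51.2%

Num → 195
Denom → 195 + 9 + 123 + 31 + 23 = 381
RR5 = 195 / 381 = 0.5118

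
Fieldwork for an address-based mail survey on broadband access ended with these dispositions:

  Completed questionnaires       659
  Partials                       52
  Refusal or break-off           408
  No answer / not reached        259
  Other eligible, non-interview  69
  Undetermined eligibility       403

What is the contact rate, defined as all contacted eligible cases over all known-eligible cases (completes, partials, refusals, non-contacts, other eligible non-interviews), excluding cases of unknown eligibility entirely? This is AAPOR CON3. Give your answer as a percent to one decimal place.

Num = 659 + 52 + 408 + 69 = 1188
Denom = 659 + 52 + 408 + 259 + 69 = 1447
CON3 = 1188 / 1447 = 0.8210

82.1%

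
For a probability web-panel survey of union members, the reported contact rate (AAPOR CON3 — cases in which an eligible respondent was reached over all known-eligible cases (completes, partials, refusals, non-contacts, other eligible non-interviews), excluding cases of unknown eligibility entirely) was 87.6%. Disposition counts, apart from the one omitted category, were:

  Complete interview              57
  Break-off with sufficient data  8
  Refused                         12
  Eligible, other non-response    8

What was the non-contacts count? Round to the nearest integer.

Top: 57 + 8 + 12 + 8 = 85
CON3 = 85 / D = 0.876
D = 85 / 0.876 = 97.0
Remaining denominator categories sum to 85
non-contacts = 97.0 − 85 ≈ 12

12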